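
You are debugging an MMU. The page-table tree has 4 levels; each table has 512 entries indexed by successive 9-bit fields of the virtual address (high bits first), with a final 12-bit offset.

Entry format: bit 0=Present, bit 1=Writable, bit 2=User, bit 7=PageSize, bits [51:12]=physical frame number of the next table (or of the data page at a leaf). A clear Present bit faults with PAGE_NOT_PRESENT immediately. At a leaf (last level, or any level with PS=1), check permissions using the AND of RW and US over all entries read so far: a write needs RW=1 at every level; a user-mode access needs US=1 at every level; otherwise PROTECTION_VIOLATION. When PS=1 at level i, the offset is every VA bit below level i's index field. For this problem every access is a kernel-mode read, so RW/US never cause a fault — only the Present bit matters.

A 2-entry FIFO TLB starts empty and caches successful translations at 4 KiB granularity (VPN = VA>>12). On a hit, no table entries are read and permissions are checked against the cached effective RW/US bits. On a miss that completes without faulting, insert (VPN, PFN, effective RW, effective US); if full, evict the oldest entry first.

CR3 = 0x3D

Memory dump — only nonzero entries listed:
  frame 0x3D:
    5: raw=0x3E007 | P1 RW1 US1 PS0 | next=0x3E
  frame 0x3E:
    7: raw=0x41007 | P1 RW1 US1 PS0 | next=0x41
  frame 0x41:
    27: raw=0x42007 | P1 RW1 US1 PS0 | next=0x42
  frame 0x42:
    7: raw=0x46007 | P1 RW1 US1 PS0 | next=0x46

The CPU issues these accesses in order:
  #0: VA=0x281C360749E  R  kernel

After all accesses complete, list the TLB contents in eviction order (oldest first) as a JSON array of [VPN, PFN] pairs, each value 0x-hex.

Per-access translation:
#0 VA=0x281C360749E (r,kernel):
  lvl0: tbl 0x3D, slot 5 ⇒ 0x3E007 (P1/RW1/US1/PS0)
  lvl1: tbl 0x3E, slot 7 ⇒ 0x41007 (P1/RW1/US1/PS0)
  lvl2: tbl 0x41, slot 27 ⇒ 0x42007 (P1/RW1/US1/PS0)
  lvl3: tbl 0x42, slot 7 ⇒ 0x46007 (P1/RW1/US1/PS0)
  ⇒ phys 0x4649E  [4 reads]

TLB: [["0x281C3607", "0x46"]]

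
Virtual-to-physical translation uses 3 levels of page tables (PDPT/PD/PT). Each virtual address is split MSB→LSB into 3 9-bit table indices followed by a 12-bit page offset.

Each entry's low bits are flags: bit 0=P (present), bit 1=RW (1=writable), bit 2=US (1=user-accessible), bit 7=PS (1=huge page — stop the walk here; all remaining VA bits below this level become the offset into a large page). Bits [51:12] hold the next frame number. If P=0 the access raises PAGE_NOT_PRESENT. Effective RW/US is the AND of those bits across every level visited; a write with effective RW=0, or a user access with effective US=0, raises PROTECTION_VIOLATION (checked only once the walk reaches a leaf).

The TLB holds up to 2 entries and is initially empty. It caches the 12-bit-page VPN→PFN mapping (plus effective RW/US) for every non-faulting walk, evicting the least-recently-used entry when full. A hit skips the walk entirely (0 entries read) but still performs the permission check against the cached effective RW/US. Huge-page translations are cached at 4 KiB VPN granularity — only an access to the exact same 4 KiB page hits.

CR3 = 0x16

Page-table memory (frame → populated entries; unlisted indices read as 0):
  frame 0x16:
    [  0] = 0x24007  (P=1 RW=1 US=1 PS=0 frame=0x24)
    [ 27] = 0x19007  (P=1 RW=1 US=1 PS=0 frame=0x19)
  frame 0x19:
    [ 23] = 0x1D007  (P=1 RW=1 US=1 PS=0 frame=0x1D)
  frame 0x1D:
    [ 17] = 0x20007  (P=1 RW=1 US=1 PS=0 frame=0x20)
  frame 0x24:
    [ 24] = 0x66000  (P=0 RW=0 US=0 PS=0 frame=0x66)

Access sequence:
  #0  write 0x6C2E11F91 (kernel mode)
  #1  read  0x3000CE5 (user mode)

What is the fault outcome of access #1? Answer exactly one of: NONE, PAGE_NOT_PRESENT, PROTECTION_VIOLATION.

Per-access translation:
#0 VA=0x6C2E11F91 (w,kernel):
  lvl0: tbl 0x16, slot 27 ⇒ 0x19007 (P1/RW1/US1/PS0)
  lvl1: tbl 0x19, slot 23 ⇒ 0x1D007 (P1/RW1/US1/PS0)
  lvl2: tbl 0x1D, slot 17 ⇒ 0x20007 (P1/RW1/US1/PS0)
  ⇒ phys 0x20F91  [3 reads]
#1 VA=0x3000CE5 (r,user):
  lvl0: tbl 0x16, slot 0 ⇒ 0x24007 (P1/RW1/US1/PS0)
  lvl1: tbl 0x24, slot 24 ⇒ 0x66000 (P0/RW0/US0/PS0)
  ✗ PAGE_NOT_PRESENT  [2 reads]

Access #1 fault: PAGE_NOT_PRESENT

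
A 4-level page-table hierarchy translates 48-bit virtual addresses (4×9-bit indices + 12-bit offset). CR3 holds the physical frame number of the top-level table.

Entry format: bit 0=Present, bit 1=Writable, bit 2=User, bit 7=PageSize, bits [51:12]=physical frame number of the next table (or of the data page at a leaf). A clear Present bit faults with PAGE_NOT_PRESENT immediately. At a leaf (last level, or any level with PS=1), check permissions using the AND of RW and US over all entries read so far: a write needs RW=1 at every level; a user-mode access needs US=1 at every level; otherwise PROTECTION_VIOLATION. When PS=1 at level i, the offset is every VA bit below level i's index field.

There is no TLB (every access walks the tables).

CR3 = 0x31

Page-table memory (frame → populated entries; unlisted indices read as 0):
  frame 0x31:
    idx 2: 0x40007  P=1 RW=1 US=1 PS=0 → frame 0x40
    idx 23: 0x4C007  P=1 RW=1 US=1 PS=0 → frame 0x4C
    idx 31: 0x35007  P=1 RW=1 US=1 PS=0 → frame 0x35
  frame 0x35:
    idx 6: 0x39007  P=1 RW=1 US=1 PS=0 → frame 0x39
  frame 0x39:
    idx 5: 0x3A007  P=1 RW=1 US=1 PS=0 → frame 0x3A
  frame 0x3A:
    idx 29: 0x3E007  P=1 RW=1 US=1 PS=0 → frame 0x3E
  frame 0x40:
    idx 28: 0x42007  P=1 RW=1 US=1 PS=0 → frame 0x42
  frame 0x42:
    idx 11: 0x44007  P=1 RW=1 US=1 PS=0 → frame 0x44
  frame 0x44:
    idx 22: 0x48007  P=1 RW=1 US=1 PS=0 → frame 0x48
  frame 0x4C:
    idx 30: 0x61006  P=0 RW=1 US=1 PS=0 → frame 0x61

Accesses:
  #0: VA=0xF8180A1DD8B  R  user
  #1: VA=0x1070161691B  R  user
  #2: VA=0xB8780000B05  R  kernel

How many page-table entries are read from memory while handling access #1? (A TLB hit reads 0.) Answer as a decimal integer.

Walk each access:
#0 VA=0xF8180A1DD8B (r,user):
  L0 @0x31[31] → 0x35007  P=1,RW=1,US=1,PS=0
  L1 @0x35[6] → 0x39007  P=1,RW=1,US=1,PS=0
  L2 @0x39[5] → 0x3A007  P=1,RW=1,US=1,PS=0
  L3 @0x3A[29] → 0x3E007  P=1,RW=1,US=1,PS=0
  ✓ 0x3ED8B  — 4 lookups
#1 VA=0x1070161691B (r,user):
  L0 @0x31[2] → 0x40007  P=1,RW=1,US=1,PS=0
  L1 @0x40[28] → 0x42007  P=1,RW=1,US=1,PS=0
  L2 @0x42[11] → 0x44007  P=1,RW=1,US=1,PS=0
  L3 @0x44[22] → 0x48007  P=1,RW=1,US=1,PS=0
  ✓ 0x4891B  — 4 lookups
#2 VA=0xB8780000B05 (r,kernel):
  L0 @0x31[23] → 0x4C007  P=1,RW=1,US=1,PS=0
  L1 @0x4C[30] → 0x61006  P=0,RW=1,US=1,PS=0
  ✗ PAGE_NOT_PRESENT  [2 reads]

Entries read for #1: 4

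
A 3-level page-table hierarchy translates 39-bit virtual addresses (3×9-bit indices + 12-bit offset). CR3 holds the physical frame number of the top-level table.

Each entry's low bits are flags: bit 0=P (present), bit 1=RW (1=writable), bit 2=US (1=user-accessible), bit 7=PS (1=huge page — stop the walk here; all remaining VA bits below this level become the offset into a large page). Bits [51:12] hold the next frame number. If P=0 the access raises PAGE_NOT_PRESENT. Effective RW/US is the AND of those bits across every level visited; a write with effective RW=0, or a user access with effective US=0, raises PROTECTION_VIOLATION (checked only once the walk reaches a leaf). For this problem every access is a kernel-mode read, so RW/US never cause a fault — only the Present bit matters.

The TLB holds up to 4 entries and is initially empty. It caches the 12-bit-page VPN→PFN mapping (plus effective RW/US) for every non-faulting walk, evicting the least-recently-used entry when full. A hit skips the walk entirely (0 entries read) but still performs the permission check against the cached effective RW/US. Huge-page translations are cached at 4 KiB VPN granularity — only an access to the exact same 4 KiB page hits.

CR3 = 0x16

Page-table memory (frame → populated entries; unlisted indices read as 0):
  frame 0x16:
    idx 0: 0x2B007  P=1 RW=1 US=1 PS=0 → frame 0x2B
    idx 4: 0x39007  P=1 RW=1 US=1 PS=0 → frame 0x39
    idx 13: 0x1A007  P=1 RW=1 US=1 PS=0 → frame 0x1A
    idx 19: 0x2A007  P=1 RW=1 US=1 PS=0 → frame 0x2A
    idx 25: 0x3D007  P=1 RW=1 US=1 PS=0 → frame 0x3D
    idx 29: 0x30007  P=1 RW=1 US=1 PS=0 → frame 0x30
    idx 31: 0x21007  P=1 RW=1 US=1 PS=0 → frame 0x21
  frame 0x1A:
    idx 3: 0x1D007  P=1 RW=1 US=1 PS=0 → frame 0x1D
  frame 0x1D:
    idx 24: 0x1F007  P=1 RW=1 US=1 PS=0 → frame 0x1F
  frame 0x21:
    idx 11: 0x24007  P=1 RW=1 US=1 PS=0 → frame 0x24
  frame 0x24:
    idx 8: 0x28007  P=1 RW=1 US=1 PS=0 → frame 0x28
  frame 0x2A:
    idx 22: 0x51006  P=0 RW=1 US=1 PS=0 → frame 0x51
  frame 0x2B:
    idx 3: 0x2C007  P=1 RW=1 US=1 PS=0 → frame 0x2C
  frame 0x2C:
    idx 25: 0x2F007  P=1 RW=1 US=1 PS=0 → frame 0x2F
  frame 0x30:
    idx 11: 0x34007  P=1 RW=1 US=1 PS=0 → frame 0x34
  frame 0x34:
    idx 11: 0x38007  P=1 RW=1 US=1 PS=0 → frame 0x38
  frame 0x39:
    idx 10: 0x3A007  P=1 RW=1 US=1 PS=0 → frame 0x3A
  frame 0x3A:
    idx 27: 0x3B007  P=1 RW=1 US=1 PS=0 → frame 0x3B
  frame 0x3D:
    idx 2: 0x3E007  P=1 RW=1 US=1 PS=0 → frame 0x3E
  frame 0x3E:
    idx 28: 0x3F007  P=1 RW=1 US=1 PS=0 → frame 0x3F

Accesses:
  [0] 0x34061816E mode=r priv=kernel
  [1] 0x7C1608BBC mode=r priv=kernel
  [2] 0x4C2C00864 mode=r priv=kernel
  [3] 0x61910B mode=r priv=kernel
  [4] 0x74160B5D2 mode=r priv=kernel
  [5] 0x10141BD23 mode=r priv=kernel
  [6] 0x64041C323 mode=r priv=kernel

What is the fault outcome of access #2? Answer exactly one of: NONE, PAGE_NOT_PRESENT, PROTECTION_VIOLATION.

Trace:
#0 VA=0x34061816E (r,kernel):
  L0: frame=0x16 idx=13 entry=0x1A007 [P=1 RW=1 US=1 PS=0]
  L1: frame=0x1A idx=3 entry=0x1D007 [P=1 RW=1 US=1 PS=0]
  L2: frame=0x1D idx=24 entry=0x1F007 [P=1 RW=1 US=1 PS=0]
  → PA=0x1F16E  (3 entries read)
#1 VA=0x7C1608BBC (r,kernel):
  L0: frame=0x16 idx=31 entry=0x21007 [P=1 RW=1 US=1 PS=0]
  L1: frame=0x21 idx=11 entry=0x24007 [P=1 RW=1 US=1 PS=0]
  L2: frame=0x24 idx=8 entry=0x28007 [P=1 RW=1 US=1 PS=0]
  → PA=0x28BBC  (3 entries read)
#2 VA=0x4C2C00864 (r,kernel):
  L0: frame=0x16 idx=19 entry=0x2A007 [P=1 RW=1 US=1 PS=0]
  L1: frame=0x2A idx=22 entry=0x51006 [P=0 RW=1 US=1 PS=0]
  ⇒ fault: PAGE_NOT_PRESENT  — 2 lookups
#3 VA=0x61910B (r,kernel):
  L0: frame=0x16 idx=0 entry=0x2B007 [P=1 RW=1 US=1 PS=0]
  L1: frame=0x2B idx=3 entry=0x2C007 [P=1 RW=1 US=1 PS=0]
  L2: frame=0x2C idx=25 entry=0x2F007 [P=1 RW=1 US=1 PS=0]
  → PA=0x2F10B  (3 entries read)
#4 VA=0x74160B5D2 (r,kernel):
  L0: frame=0x16 idx=29 entry=0x30007 [P=1 RW=1 US=1 PS=0]
  L1: frame=0x30 idx=11 entry=0x34007 [P=1 RW=1 US=1 PS=0]
  L2: frame=0x34 idx=11 entry=0x38007 [P=1 RW=1 US=1 PS=0]
  → PA=0x385D2  (3 entries read)
#5 VA=0x10141BD23 (r,kernel):
  L0: frame=0x16 idx=4 entry=0x39007 [P=1 RW=1 US=1 PS=0]
  L1: frame=0x39 idx=10 entry=0x3A007 [P=1 RW=1 US=1 PS=0]
  L2: frame=0x3A idx=27 entry=0x3B007 [P=1 RW=1 US=1 PS=0]
  → PA=0x3BD23  (3 entries read)
#6 VA=0x64041C323 (r,kernel):
  L0: frame=0x16 idx=25 entry=0x3D007 [P=1 RW=1 US=1 PS=0]
  L1: frame=0x3D idx=2 entry=0x3E007 [P=1 RW=1 US=1 PS=0]
  L2: frame=0x3E idx=28 entry=0x3F007 [P=1 RW=1 US=1 PS=0]
  → PA=0x3F323  (3 entries read)

Access #2 fault: PAGE_NOT_PRESENT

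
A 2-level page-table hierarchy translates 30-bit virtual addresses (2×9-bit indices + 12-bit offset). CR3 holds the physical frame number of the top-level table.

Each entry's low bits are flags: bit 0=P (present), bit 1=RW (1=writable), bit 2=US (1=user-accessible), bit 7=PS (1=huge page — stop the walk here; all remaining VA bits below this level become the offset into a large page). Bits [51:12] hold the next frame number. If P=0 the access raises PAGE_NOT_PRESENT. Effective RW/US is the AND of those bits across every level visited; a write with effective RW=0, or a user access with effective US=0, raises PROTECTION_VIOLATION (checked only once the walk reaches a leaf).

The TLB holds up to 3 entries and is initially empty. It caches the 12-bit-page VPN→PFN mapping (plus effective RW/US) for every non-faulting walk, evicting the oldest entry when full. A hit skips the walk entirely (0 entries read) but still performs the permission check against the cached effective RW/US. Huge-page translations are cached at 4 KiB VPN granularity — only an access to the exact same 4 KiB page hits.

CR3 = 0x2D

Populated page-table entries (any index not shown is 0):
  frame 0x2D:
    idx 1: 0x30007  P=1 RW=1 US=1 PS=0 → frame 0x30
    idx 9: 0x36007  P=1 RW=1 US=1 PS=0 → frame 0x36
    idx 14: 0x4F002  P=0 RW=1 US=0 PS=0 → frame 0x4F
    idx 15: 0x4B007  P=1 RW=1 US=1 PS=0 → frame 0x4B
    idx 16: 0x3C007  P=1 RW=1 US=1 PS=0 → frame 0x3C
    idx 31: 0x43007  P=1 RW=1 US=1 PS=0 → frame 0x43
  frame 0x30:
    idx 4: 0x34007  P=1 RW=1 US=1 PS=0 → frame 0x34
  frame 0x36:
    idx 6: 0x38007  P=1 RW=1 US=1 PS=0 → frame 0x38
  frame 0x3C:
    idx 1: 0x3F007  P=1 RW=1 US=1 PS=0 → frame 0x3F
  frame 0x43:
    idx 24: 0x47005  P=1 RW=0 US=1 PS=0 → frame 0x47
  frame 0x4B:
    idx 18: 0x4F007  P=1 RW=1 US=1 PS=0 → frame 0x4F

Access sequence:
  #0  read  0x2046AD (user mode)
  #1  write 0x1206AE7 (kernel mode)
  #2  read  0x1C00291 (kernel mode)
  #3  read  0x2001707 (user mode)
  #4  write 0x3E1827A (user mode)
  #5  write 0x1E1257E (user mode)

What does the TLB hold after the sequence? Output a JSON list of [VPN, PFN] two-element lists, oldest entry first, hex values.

Per-access translation:
#0 VA=0x2046AD (r,user):
  L0: frame=0x2D idx=1 entry=0x30007 [P=1 RW=1 US=1 PS=0]
  L1: frame=0x30 idx=4 entry=0x34007 [P=1 RW=1 US=1 PS=0]
  ⇒ phys 0x346AD  [2 reads]
#1 VA=0x1206AE7 (w,kernel):
  L0: frame=0x2D idx=9 entry=0x36007 [P=1 RW=1 US=1 PS=0]
  L1: frame=0x36 idx=6 entry=0x38007 [P=1 RW=1 US=1 PS=0]
  ⇒ phys 0x38AE7  [2 reads]
#2 VA=0x1C00291 (r,kernel):
  L0: frame=0x2D idx=14 entry=0x4F002 [P=0 RW=1 US=0 PS=0]
  ⇒ fault: PAGE_NOT_PRESENT  — 1 lookups
#3 VA=0x2001707 (r,user):
  L0: frame=0x2D idx=16 entry=0x3C007 [P=1 RW=1 US=1 PS=0]
  L1: frame=0x3C idx=1 entry=0x3F007 [P=1 RW=1 US=1 PS=0]
  ⇒ phys 0x3F707  [2 reads]
#4 VA=0x3E1827A (w,user):
  L0: frame=0x2D idx=31 entry=0x43007 [P=1 RW=1 US=1 PS=0]
  L1: frame=0x43 idx=24 entry=0x47005 [P=1 RW=0 US=1 PS=0]
  ⇒ fault: PROTECTION_VIOLATION  — 2 lookups
#5 VA=0x1E1257E (w,user):
  L0: frame=0x2D idx=15 entry=0x4B007 [P=1 RW=1 US=1 PS=0]
  L1: frame=0x4B idx=18 entry=0x4F007 [P=1 RW=1 US=1 PS=0]
  ⇒ phys 0x4F57E  [2 reads]

TLB: [["0x1206", "0x38"], ["0x2001", "0x3F"], ["0x1E12", "0x4F"]]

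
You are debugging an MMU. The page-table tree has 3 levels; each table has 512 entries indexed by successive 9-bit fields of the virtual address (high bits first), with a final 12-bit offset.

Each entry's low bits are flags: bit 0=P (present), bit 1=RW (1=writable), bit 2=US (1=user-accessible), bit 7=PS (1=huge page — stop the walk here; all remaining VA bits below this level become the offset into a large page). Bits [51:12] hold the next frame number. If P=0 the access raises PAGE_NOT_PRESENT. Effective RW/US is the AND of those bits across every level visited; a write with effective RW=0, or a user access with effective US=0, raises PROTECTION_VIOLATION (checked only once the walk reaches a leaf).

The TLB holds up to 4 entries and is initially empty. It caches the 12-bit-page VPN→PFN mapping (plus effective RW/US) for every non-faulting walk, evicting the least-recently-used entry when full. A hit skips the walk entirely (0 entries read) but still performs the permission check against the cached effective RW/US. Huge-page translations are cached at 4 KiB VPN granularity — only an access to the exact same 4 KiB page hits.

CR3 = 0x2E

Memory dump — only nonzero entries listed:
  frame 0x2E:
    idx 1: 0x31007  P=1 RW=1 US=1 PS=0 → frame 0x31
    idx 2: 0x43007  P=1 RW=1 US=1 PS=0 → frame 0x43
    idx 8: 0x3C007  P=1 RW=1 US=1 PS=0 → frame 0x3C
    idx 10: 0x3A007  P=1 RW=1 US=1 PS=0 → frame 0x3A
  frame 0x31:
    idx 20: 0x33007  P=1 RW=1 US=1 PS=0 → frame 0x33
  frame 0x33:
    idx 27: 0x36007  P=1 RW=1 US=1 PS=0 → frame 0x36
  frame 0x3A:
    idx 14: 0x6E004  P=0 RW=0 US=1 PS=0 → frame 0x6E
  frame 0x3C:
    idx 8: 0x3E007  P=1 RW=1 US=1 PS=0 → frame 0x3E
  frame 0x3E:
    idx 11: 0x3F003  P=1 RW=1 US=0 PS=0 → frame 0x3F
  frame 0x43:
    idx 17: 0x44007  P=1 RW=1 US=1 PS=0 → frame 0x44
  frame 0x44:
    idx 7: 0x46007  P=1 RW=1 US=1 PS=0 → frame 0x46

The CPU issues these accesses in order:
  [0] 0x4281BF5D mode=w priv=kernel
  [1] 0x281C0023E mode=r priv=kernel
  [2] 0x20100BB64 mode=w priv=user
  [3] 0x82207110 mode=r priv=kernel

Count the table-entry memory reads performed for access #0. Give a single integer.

Per-access translation:
#0 VA=0x4281BF5D (w,kernel):
  [0] read 0x2E idx=1: raw=0x31007 flags P=1 W=1 U=1 S=0
  [1] read 0x31 idx=20: raw=0x33007 flags P=1 W=1 U=1 S=0
  [2] read 0x33 idx=27: raw=0x36007 flags P=1 W=1 U=1 S=0
  ⇒ phys 0x36F5D  [3 reads]
#1 VA=0x281C0023E (r,kernel):
  [0] read 0x2E idx=10: raw=0x3A007 flags P=1 W=1 U=1 S=0
  [1] read 0x3A idx=14: raw=0x6E004 flags P=0 W=0 U=1 S=0
  ✗ PAGE_NOT_PRESENT  [2 reads]
#2 VA=0x20100BB64 (w,user):
  [0] read 0x2E idx=8: raw=0x3C007 flags P=1 W=1 U=1 S=0
  [1] read 0x3C idx=8: raw=0x3E007 flags P=1 W=1 U=1 S=0
  [2] read 0x3E idx=11: raw=0x3F003 flags P=1 W=1 U=0 S=0
  ✗ PROTECTION_VIOLATION  [3 reads]
#3 VA=0x82207110 (r,kernel):
  [0] read 0x2E idx=2: raw=0x43007 flags P=1 W=1 U=1 S=0
  [1] read 0x43 idx=17: raw=0x44007 flags P=1 W=1 U=1 S=0
  [2] read 0x44 idx=7: raw=0x46007 flags P=1 W=1 U=1 S=0
  ⇒ phys 0x46110  [3 reads]

Entries read for #0: 3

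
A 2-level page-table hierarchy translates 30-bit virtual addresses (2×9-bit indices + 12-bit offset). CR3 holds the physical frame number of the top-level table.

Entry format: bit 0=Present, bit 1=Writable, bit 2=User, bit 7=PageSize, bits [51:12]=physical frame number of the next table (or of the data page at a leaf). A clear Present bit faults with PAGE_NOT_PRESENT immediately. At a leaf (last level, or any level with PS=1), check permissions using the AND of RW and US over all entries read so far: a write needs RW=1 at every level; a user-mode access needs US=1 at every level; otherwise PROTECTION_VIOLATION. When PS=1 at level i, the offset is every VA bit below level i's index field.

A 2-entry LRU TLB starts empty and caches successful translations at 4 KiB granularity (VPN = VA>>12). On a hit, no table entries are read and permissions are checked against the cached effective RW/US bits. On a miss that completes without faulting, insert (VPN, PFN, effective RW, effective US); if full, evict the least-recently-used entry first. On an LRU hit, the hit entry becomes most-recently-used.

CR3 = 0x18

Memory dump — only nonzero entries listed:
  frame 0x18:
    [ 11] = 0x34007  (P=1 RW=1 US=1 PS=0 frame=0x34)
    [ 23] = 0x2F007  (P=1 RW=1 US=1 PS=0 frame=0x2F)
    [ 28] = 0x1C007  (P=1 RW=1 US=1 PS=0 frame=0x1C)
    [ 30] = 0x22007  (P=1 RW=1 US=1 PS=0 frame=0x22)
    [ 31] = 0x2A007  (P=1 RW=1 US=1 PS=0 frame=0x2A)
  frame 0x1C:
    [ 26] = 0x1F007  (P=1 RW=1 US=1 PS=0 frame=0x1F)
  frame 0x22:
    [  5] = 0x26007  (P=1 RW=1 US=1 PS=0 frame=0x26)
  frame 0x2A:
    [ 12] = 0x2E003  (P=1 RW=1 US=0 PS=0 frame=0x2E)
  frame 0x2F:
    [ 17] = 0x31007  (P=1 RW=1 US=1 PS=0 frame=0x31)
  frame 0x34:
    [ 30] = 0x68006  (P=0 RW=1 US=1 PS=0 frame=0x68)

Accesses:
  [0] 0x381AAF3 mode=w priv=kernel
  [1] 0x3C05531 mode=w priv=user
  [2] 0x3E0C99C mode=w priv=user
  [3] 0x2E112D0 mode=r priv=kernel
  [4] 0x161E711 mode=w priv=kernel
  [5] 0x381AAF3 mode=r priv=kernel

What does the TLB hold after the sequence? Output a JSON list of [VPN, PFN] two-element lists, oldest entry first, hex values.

Walk each access:
#0 VA=0x381AAF3 (w,kernel):
  lvl0: tbl 0x18, slot 28 ⇒ 0x1C007 (P1/RW1/US1/PS0)
  lvl1: tbl 0x1C, slot 26 ⇒ 0x1F007 (P1/RW1/US1/PS0)
  ⇒ phys 0x1FAF3  [2 reads]
#1 VA=0x3C05531 (w,user):
  lvl0: tbl 0x18, slot 30 ⇒ 0x22007 (P1/RW1/US1/PS0)
  lvl1: tbl 0x22, slot 5 ⇒ 0x26007 (P1/RW1/US1/PS0)
  ⇒ phys 0x26531  [2 reads]
#2 VA=0x3E0C99C (w,user):
  lvl0: tbl 0x18, slot 31 ⇒ 0x2A007 (P1/RW1/US1/PS0)
  lvl1: tbl 0x2A, slot 12 ⇒ 0x2E003 (P1/RW1/US0/PS0)
  ⇒ fault: PROTECTION_VIOLATION  — 2 lookups
#3 VA=0x2E112D0 (r,kernel):
  lvl0: tbl 0x18, slot 23 ⇒ 0x2F007 (P1/RW1/US1/PS0)
  lvl1: tbl 0x2F, slot 17 ⇒ 0x31007 (P1/RW1/US1/PS0)
  ⇒ phys 0x312D0  [2 reads]
#4 VA=0x161E711 (w,kernel):
  lvl0: tbl 0x18, slot 11 ⇒ 0x34007 (P1/RW1/US1/PS0)
  lvl1: tbl 0x34, slot 30 ⇒ 0x68006 (P0/RW1/US1/PS0)
  ⇒ fault: PAGE_NOT_PRESENT  — 2 lookups
#5 VA=0x381AAF3 (r,kernel):
  lvl0: tbl 0x18, slot 28 ⇒ 0x1C007 (P1/RW1/US1/PS0)
  lvl1: tbl 0x1C, slot 26 ⇒ 0x1F007 (P1/RW1/US1/PS0)
  ⇒ phys 0x1FAF3  [2 reads]

TLB: [["0x2E11", "0x31"], ["0x381A", "0x1F"]]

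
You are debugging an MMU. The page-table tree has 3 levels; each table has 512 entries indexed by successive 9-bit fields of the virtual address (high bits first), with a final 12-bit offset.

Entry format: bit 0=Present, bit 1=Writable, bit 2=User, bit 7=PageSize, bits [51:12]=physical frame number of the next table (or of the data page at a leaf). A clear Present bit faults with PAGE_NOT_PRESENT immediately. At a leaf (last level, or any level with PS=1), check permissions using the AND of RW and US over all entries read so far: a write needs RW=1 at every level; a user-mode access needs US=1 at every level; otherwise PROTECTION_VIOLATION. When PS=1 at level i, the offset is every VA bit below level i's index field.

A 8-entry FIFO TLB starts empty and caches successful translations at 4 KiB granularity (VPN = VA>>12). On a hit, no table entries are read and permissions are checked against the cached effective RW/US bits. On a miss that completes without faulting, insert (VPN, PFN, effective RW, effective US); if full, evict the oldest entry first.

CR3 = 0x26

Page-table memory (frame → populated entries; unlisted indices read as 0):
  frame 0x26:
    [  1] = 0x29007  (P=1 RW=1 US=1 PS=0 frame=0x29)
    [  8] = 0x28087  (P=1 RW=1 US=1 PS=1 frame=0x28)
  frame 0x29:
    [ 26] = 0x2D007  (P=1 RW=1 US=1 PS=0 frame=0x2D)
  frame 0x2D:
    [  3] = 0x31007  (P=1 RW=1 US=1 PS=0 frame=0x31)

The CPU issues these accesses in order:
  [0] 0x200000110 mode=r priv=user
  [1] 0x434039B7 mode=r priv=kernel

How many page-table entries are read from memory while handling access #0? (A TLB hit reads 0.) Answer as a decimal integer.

Per-access translation:
#0 VA=0x200000110 (r,user):
  [0] read 0x26 idx=8: raw=0x28087 flags P=1 W=1 U=1 S=1
  ✓ 0x28110 (huge @L0)  — 1 lookups
#1 VA=0x434039B7 (r,kernel):
  [0] read 0x26 idx=1: raw=0x29007 flags P=1 W=1 U=1 S=0
  [1] read 0x29 idx=26: raw=0x2D007 flags P=1 W=1 U=1 S=0
  [2] read 0x2D idx=3: raw=0x31007 flags P=1 W=1 U=1 S=0
  ✓ 0x319B7  — 3 lookups

Entries read for #0: 1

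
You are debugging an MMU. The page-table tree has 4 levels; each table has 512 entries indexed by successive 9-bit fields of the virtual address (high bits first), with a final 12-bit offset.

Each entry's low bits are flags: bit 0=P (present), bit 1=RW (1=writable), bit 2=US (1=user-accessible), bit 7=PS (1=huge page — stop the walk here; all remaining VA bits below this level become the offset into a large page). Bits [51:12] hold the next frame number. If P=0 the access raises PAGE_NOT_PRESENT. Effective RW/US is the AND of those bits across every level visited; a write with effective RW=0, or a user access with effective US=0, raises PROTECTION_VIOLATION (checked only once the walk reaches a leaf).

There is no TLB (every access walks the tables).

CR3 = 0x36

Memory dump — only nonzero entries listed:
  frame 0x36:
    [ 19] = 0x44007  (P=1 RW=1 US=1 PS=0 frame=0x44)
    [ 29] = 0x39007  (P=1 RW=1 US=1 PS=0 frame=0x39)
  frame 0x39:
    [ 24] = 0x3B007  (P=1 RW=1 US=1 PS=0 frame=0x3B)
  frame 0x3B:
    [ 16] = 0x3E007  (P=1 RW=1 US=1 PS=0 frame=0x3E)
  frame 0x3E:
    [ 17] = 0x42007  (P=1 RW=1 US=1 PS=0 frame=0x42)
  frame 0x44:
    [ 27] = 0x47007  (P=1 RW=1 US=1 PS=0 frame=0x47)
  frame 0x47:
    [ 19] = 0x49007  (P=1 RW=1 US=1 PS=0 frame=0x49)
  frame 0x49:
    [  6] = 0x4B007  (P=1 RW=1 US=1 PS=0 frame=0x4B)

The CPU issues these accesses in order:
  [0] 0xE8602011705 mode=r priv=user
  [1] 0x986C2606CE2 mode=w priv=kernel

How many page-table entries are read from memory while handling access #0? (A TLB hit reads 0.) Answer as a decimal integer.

Walk each access:
#0 VA=0xE8602011705 (r,user):
  L0: frame=0x36 idx=29 entry=0x39007 [P=1 RW=1 US=1 PS=0]
  L1: frame=0x39 idx=24 entry=0x3B007 [P=1 RW=1 US=1 PS=0]
  L2: frame=0x3B idx=16 entry=0x3E007 [P=1 RW=1 US=1 PS=0]
  L3: frame=0x3E idx=17 entry=0x42007 [P=1 RW=1 US=1 PS=0]
  → PA=0x42705  (4 entries read)
#1 VA=0x986C2606CE2 (w,kernel):
  L0: frame=0x36 idx=19 entry=0x44007 [P=1 RW=1 US=1 PS=0]
  L1: frame=0x44 idx=27 entry=0x47007 [P=1 RW=1 US=1 PS=0]
  L2: frame=0x47 idx=19 entry=0x49007 [P=1 RW=1 US=1 PS=0]
  L3: frame=0x49 idx=6 entry=0x4B007 [P=1 RW=1 US=1 PS=0]
  → PA=0x4BCE2  (4 entries read)

Entries read for #0: 4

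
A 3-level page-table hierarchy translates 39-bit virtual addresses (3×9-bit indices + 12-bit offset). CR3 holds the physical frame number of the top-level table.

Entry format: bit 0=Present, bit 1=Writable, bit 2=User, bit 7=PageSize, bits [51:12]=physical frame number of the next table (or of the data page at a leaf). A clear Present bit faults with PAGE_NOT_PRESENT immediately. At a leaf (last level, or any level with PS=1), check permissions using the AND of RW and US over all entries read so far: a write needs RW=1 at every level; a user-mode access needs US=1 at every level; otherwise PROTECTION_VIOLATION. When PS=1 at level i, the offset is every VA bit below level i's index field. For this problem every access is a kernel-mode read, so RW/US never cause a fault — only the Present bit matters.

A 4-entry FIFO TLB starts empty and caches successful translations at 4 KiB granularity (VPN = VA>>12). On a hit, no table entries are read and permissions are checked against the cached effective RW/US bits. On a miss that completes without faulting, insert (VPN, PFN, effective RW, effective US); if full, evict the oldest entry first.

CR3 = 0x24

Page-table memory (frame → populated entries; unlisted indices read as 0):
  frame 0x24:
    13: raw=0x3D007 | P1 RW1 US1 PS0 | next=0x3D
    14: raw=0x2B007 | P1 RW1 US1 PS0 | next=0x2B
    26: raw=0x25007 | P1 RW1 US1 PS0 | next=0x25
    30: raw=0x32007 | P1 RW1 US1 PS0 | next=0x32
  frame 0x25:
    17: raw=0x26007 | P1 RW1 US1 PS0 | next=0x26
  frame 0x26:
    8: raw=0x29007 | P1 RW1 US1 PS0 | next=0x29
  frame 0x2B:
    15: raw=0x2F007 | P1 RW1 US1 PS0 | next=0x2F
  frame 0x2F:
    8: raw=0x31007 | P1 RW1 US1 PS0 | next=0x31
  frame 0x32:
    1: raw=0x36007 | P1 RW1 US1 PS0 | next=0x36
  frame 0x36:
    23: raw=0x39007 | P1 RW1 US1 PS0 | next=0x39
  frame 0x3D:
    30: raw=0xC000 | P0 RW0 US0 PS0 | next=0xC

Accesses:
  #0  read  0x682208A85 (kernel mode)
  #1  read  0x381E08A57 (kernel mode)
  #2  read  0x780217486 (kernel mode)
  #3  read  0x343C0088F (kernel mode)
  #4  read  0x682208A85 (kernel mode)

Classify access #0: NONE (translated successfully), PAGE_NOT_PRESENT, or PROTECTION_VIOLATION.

Per-access translation:
#0 VA=0x682208A85 (r,kernel):
  L0: frame=0x24 idx=26 entry=0x25007 [P=1 RW=1 US=1 PS=0]
  L1: frame=0x25 idx=17 entry=0x26007 [P=1 RW=1 US=1 PS=0]
  L2: frame=0x26 idx=8 entry=0x29007 [P=1 RW=1 US=1 PS=0]
  ⇒ phys 0x29A85  [3 reads]
#1 VA=0x381E08A57 (r,kernel):
  L0: frame=0x24 idx=14 entry=0x2B007 [P=1 RW=1 US=1 PS=0]
  L1: frame=0x2B idx=15 entry=0x2F007 [P=1 RW=1 US=1 PS=0]
  L2: frame=0x2F idx=8 entry=0x31007 [P=1 RW=1 US=1 PS=0]
  ⇒ phys 0x31A57  [3 reads]
#2 VA=0x780217486 (r,kernel):
  L0: frame=0x24 idx=30 entry=0x32007 [P=1 RW=1 US=1 PS=0]
  L1: frame=0x32 idx=1 entry=0x36007 [P=1 RW=1 US=1 PS=0]
  L2: frame=0x36 idx=23 entry=0x39007 [P=1 RW=1 US=1 PS=0]
  ⇒ phys 0x39486  [3 reads]
#3 VA=0x343C0088F (r,kernel):
  L0: frame=0x24 idx=13 entry=0x3D007 [P=1 RW=1 US=1 PS=0]
  L1: frame=0x3D idx=30 entry=0xC000 [P=0 RW=0 US=0 PS=0]
  ✗ PAGE_NOT_PRESENT  [2 reads]
#4 VA=0x682208A85 (r,kernel):
  TLB hit vpn=0x682208 → PA=0x29A85

Access #0 fault: NONE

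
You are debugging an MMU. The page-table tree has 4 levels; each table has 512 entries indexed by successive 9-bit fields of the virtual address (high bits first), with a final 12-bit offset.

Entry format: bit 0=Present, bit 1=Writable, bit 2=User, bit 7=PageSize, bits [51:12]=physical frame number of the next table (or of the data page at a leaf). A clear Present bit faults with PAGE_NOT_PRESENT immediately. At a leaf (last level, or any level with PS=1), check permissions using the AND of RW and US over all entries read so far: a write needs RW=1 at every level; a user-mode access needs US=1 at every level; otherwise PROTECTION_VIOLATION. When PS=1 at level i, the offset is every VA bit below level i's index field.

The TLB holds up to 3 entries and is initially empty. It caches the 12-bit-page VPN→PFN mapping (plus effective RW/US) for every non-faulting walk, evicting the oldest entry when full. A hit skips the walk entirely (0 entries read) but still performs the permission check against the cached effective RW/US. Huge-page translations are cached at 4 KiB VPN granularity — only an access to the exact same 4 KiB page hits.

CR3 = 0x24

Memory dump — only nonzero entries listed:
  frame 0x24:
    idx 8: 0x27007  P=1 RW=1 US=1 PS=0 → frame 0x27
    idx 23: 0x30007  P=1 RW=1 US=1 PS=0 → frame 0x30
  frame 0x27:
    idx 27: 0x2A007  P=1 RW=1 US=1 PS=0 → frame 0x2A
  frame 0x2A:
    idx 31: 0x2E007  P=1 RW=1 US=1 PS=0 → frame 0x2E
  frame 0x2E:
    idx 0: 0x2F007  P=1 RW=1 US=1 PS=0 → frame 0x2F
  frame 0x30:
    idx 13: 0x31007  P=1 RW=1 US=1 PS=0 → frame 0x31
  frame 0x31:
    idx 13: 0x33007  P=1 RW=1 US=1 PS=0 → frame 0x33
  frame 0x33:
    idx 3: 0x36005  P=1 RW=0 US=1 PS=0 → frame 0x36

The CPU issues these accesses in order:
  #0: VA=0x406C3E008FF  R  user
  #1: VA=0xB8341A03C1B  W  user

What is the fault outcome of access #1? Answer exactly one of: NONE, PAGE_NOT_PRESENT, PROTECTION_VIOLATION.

Walk each access:
#0 VA=0x406C3E008FF (r,user):
  L0: frame=0x24 idx=8 entry=0x27007 [P=1 RW=1 US=1 PS=0]
  L1: frame=0x27 idx=27 entry=0x2A007 [P=1 RW=1 US=1 PS=0]
  L2: frame=0x2A idx=31 entry=0x2E007 [P=1 RW=1 US=1 PS=0]
  L3: frame=0x2E idx=0 entry=0x2F007 [P=1 RW=1 US=1 PS=0]
  ✓ 0x2F8FF  — 4 lookups
#1 VA=0xB8341A03C1B (w,user):
  L0: frame=0x24 idx=23 entry=0x30007 [P=1 RW=1 US=1 PS=0]
  L1: frame=0x30 idx=13 entry=0x31007 [P=1 RW=1 US=1 PS=0]
  L2: frame=0x31 idx=13 entry=0x33007 [P=1 RW=1 US=1 PS=0]
  L3: frame=0x33 idx=3 entry=0x36005 [P=1 RW=0 US=1 PS=0]
  ✗ PROTECTION_VIOLATION  [4 reads]

Access #1 fault: PROTECTION_VIOLATION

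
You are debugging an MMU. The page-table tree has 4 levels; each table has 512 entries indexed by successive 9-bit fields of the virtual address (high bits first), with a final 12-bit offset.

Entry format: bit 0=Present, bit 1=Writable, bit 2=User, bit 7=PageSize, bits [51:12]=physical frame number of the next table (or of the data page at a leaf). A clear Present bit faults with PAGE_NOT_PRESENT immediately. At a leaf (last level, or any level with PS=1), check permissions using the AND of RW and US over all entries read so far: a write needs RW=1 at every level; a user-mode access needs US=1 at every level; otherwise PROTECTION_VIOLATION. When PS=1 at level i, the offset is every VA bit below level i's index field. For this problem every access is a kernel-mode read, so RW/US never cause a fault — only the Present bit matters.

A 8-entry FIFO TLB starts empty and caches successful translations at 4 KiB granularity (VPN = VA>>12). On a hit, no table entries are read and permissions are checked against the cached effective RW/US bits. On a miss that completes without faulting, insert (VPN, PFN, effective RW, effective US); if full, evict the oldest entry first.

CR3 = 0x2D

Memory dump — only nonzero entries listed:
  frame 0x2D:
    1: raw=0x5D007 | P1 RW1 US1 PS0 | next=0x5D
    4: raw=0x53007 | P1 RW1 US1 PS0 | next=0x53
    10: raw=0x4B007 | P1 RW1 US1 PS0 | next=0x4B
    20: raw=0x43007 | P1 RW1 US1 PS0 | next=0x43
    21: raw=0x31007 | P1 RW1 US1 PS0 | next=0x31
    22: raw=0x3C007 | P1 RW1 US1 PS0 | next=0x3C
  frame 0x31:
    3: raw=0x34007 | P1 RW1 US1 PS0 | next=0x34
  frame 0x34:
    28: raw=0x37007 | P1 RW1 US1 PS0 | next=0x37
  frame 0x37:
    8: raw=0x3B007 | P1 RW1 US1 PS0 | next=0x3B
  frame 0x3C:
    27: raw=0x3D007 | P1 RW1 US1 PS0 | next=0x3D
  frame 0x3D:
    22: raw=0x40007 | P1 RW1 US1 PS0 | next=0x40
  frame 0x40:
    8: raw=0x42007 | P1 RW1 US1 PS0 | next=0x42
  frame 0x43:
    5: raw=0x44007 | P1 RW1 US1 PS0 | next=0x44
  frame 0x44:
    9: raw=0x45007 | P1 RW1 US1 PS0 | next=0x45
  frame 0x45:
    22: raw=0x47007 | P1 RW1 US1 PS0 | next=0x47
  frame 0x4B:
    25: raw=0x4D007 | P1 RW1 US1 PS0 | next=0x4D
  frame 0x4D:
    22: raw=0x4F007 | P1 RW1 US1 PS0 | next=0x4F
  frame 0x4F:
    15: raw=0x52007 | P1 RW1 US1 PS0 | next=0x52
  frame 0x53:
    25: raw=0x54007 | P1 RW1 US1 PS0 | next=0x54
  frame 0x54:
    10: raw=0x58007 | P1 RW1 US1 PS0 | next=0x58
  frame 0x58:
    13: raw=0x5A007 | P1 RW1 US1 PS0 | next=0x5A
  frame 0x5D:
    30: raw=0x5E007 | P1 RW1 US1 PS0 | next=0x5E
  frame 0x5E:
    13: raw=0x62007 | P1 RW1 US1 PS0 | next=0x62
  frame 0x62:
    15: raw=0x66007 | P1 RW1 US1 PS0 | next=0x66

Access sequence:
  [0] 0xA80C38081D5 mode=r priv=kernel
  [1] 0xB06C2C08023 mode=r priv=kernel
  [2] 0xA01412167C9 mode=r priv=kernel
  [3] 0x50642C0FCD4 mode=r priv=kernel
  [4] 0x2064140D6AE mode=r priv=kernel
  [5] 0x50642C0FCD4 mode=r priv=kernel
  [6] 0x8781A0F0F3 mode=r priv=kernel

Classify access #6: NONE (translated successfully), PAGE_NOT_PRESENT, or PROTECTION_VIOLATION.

Trace:
#0 VA=0xA80C38081D5 (r,kernel):
  L0 @0x2D[21] → 0x31007  P=1,RW=1,US=1,PS=0
  L1 @0x31[3] → 0x34007  P=1,RW=1,US=1,PS=0
  L2 @0x34[28] → 0x37007  P=1,RW=1,US=1,PS=0
  L3 @0x37[8] → 0x3B007  P=1,RW=1,US=1,PS=0
  → PA=0x3B1D5  (4 entries read)
#1 VA=0xB06C2C08023 (r,kernel):
  L0 @0x2D[22] → 0x3C007  P=1,RW=1,US=1,PS=0
  L1 @0x3C[27] → 0x3D007  P=1,RW=1,US=1,PS=0
  L2 @0x3D[22] → 0x40007  P=1,RW=1,US=1,PS=0
  L3 @0x40[8] → 0x42007  P=1,RW=1,US=1,PS=0
  → PA=0x42023  (4 entries read)
#2 VA=0xA01412167C9 (r,kernel):
  L0 @0x2D[20] → 0x43007  P=1,RW=1,US=1,PS=0
  L1 @0x43[5] → 0x44007  P=1,RW=1,US=1,PS=0
  L2 @0x44[9] → 0x45007  P=1,RW=1,US=1,PS=0
  L3 @0x45[22] → 0x47007  P=1,RW=1,US=1,PS=0
  → PA=0x477C9  (4 entries read)
#3 VA=0x50642C0FCD4 (r,kernel):
  L0 @0x2D[10] → 0x4B007  P=1,RW=1,US=1,PS=0
  L1 @0x4B[25] → 0x4D007  P=1,RW=1,US=1,PS=0
  L2 @0x4D[22] → 0x4F007  P=1,RW=1,US=1,PS=0
  L3 @0x4F[15] → 0x52007  P=1,RW=1,US=1,PS=0
  → PA=0x52CD4  (4 entries read)
#4 VA=0x2064140D6AE (r,kernel):
  L0 @0x2D[4] → 0x53007  P=1,RW=1,US=1,PS=0
  L1 @0x53[25] → 0x54007  P=1,RW=1,US=1,PS=0
  L2 @0x54[10] → 0x58007  P=1,RW=1,US=1,PS=0
  L3 @0x58[13] → 0x5A007  P=1,RW=1,US=1,PS=0
  → PA=0x5A6AE  (4 entries read)
#5 VA=0x50642C0FCD4 (r,kernel):
  TLB hit vpn=0x50642C0F → PA=0x52CD4
#6 VA=0x8781A0F0F3 (r,kernel):
  L0 @0x2D[1] → 0x5D007  P=1,RW=1,US=1,PS=0
  L1 @0x5D[30] → 0x5E007  P=1,RW=1,US=1,PS=0
  L2 @0x5E[13] → 0x62007  P=1,RW=1,US=1,PS=0
  L3 @0x62[15] → 0x66007  P=1,RW=1,US=1,PS=0
  → PA=0x660F3  (4 entries read)

Access #6 fault: NONE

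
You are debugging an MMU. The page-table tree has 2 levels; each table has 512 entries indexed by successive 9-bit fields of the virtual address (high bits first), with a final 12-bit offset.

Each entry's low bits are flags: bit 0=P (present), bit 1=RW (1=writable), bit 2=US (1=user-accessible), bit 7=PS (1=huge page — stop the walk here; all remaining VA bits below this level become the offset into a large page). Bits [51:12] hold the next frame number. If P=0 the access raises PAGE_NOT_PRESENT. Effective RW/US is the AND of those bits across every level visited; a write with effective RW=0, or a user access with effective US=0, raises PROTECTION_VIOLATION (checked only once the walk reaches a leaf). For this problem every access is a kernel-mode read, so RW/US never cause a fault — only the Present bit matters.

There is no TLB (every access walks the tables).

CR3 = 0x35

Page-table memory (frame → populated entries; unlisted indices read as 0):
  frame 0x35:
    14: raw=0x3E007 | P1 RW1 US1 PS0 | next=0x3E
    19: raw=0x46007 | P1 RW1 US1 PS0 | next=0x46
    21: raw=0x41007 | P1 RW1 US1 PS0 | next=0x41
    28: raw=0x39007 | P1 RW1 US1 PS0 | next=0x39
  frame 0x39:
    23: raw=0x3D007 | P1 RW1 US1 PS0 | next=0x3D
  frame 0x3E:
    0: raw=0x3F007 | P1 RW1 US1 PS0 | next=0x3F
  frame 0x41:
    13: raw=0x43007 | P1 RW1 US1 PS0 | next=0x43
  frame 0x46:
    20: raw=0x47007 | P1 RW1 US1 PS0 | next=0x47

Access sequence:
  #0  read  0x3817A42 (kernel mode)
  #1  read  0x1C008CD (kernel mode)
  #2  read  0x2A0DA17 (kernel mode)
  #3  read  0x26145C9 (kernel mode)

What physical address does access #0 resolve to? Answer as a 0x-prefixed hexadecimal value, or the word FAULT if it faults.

Per-access translation:
#0 VA=0x3817A42 (r,kernel):
  L0: frame=0x35 idx=28 entry=0x39007 [P=1 RW=1 US=1 PS=0]
  L1: frame=0x39 idx=23 entry=0x3D007 [P=1 RW=1 US=1 PS=0]
  ✓ 0x3DA42  — 2 lookups
#1 VA=0x1C008CD (r,kernel):
  L0: frame=0x35 idx=14 entry=0x3E007 [P=1 RW=1 US=1 PS=0]
  L1: frame=0x3E idx=0 entry=0x3F007 [P=1 RW=1 US=1 PS=0]
  ✓ 0x3F8CD  — 2 lookups
#2 VA=0x2A0DA17 (r,kernel):
  L0: frame=0x35 idx=21 entry=0x41007 [P=1 RW=1 US=1 PS=0]
  L1: frame=0x41 idx=13 entry=0x43007 [P=1 RW=1 US=1 PS=0]
  ✓ 0x43A17  — 2 lookups
#3 VA=0x26145C9 (r,kernel):
  L0: frame=0x35 idx=19 entry=0x46007 [P=1 RW=1 US=1 PS=0]
  L1: frame=0x46 idx=20 entry=0x47007 [P=1 RW=1 US=1 PS=0]
  ✓ 0x475C9  — 2 lookups

Access #0 PA: 0x3DA42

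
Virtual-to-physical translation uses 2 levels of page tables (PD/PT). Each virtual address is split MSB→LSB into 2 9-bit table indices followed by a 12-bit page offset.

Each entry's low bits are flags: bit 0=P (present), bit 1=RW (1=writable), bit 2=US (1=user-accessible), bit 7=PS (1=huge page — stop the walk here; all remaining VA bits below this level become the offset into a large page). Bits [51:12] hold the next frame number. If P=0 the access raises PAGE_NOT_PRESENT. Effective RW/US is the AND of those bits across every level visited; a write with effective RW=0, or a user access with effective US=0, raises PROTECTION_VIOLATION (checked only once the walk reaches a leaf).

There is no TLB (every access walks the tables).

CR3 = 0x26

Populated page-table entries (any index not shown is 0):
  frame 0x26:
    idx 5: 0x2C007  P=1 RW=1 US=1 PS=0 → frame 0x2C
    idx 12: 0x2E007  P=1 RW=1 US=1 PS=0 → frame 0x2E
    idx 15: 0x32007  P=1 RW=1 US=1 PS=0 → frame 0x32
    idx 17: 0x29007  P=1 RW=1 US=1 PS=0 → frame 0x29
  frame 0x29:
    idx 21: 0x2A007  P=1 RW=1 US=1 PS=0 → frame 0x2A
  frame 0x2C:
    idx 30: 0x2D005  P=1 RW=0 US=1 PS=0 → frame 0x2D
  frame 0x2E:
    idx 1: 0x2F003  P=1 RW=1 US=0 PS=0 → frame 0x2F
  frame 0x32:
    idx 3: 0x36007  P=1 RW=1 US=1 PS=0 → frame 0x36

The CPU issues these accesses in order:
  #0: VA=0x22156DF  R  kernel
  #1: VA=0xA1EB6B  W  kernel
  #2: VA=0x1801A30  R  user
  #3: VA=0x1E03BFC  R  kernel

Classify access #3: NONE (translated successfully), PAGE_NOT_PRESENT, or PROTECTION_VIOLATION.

Trace:
#0 VA=0x22156DF (r,kernel):
  lvl0: tbl 0x26, slot 17 ⇒ 0x29007 (P1/RW1/US1/PS0)
  lvl1: tbl 0x29, slot 21 ⇒ 0x2A007 (P1/RW1/US1/PS0)
  ✓ 0x2A6DF  — 2 lookups
#1 VA=0xA1EB6B (w,kernel):
  lvl0: tbl 0x26, slot 5 ⇒ 0x2C007 (P1/RW1/US1/PS0)
  lvl1: tbl 0x2C, slot 30 ⇒ 0x2D005 (P1/RW0/US1/PS0)
  ⇒ fault: PROTECTION_VIOLATION  — 2 lookups
#2 VA=0x1801A30 (r,user):
  lvl0: tbl 0x26, slot 12 ⇒ 0x2E007 (P1/RW1/US1/PS0)
  lvl1: tbl 0x2E, slot 1 ⇒ 0x2F003 (P1/RW1/US0/PS0)
  ⇒ fault: PROTECTION_VIOLATION  — 2 lookups
#3 VA=0x1E03BFC (r,kernel):
  lvl0: tbl 0x26, slot 15 ⇒ 0x32007 (P1/RW1/US1/PS0)
  lvl1: tbl 0x32, slot 3 ⇒ 0x36007 (P1/RW1/US1/PS0)
  ✓ 0x36BFC  — 2 lookups

Access #3 fault: NONE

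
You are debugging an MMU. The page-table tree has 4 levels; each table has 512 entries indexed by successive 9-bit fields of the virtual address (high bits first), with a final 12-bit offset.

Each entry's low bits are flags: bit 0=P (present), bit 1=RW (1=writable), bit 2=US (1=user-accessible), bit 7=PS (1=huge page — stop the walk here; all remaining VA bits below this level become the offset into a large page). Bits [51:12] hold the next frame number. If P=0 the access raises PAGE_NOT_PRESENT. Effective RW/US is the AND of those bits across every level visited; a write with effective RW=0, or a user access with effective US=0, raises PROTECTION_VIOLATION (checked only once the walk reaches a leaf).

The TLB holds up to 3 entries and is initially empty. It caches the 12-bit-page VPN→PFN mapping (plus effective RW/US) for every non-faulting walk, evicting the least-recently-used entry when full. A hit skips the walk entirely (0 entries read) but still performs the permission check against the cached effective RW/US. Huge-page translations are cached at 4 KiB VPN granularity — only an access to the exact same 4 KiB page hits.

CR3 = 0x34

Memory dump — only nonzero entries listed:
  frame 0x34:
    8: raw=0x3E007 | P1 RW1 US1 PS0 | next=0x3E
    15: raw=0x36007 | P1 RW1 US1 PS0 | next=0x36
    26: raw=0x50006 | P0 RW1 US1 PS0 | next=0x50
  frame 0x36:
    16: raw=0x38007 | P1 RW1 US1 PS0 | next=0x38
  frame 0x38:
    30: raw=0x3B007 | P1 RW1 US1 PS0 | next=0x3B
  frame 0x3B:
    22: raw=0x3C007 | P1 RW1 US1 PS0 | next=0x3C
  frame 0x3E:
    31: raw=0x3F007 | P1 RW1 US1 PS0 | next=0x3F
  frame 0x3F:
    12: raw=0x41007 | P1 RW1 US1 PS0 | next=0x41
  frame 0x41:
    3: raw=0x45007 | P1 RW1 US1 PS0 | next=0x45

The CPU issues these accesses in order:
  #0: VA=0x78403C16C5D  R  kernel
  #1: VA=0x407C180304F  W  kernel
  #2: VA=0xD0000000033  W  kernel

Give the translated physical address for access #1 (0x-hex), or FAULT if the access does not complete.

Per-access translation:
#0 VA=0x78403C16C5D (r,kernel):
  lvl0: tbl 0x34, slot 15 ⇒ 0x36007 (P1/RW1/US1/PS0)
  lvl1: tbl 0x36, slot 16 ⇒ 0x38007 (P1/RW1/US1/PS0)
  lvl2: tbl 0x38, slot 30 ⇒ 0x3B007 (P1/RW1/US1/PS0)
  lvl3: tbl 0x3B, slot 22 ⇒ 0x3C007 (P1/RW1/US1/PS0)
  ✓ 0x3CC5D  — 4 lookups
#1 VA=0x407C180304F (w,kernel):
  lvl0: tbl 0x34, slot 8 ⇒ 0x3E007 (P1/RW1/US1/PS0)
  lvl1: tbl 0x3E, slot 31 ⇒ 0x3F007 (P1/RW1/US1/PS0)
  lvl2: tbl 0x3F, slot 12 ⇒ 0x41007 (P1/RW1/US1/PS0)
  lvl3: tbl 0x41, slot 3 ⇒ 0x45007 (P1/RW1/US1/PS0)
  ✓ 0x4504F  — 4 lookups
#2 VA=0xD0000000033 (w,kernel):
  lvl0: tbl 0x34, slot 26 ⇒ 0x50006 (P0/RW1/US1/PS0)
  ✗ PAGE_NOT_PRESENT  [1 reads]

Access #1 PA: 0x4504F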